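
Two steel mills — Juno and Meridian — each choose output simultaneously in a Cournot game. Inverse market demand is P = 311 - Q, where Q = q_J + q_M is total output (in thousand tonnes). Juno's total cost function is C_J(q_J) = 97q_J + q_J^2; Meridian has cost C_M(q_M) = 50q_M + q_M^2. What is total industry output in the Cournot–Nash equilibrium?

Juno's profit: π_J = (311 - Q)q_J - (97q_J + q_J²). Setting ∂π_J/∂q_J = 0: 214 - 4q_J - (q_M) = 0.
Meridian's profit: π_M = (311 - Q)q_M - (50q_M + q_M²). Setting ∂π_M/∂q_M = 0: 261 - 4q_M - (q_J) = 0.
Rearranging gives the reaction functions q_J = (214 - q_M)/4 and q_M = (261 - q_J)/4.
Substituting one into the other gives q_J = 119/3 and q_M = 166/3.
Total output Q = 119/3 + 166/3 = 95.

95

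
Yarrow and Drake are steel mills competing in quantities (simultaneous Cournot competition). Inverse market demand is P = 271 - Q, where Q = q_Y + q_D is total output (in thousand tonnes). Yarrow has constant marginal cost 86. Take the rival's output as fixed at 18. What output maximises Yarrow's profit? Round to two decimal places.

83.50

With the rival's output fixed at 18, Yarrow's profit is π_Y = (271 - 18 - q_Y)q_Y - (86q_Y) = (253 - q_Y)q_Y - (86q_Y).
∂π_Y/∂q_Y = 167 - 2q_Y = 0, so q_Y = 167/2.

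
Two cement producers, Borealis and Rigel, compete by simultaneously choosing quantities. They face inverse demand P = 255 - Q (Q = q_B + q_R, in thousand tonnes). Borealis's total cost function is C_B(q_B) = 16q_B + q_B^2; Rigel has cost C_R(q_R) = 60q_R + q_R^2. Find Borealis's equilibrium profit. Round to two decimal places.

Borealis's profit: π_B = (255 - Q)q_B - (16q_B + q_B²). Setting ∂π_B/∂q_B = 0: 239 - 4q_B - (q_R) = 0.
Rigel's first-order condition: 195 - 4q_R - (q_B) = 0.
Best responses: q_B = (239 - q_R)/4, q_R = (195 - q_B)/4.
Substituting one into the other gives q_B = 761/15 and q_R = 541/15.
Price P = 255 - 434/5 = 841/5.
Borealis's profit: (841/5)·(761/15) - 16·(761/15) - (761/15)² = 5147.7422.

5147.74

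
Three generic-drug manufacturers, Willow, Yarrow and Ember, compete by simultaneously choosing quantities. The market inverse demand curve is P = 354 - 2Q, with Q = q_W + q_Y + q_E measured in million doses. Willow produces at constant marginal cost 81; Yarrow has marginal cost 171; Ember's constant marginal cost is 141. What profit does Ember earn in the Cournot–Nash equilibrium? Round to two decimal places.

1046.53

Willow's profit: π_W = (354 - 2Q)q_W - (81q_W). Setting ∂π_W/∂q_W = 0: 273 - 4q_W - 2(q_Y + q_E) = 0.
Yarrow's profit: π_Y = (354 - 2Q)q_Y - (171q_Y). Setting ∂π_Y/∂q_Y = 0: 183 - 4q_Y - 2(q_W + q_E) = 0.
Ember's first-order condition: 213 - 4q_E - 2(q_W + q_Y) = 0.
Adding the 3 conditions: 669 − 4Q − 4Q = 0, i.e. Q = 669/8.
Back-substituting: q_W = (273 − 669/4)/2 = 423/8, q_Y = (183 − 669/4)/2 = 63/8, q_E = (213 − 669/4)/2 = 183/8.
Price P = 354 - 2·(669/8) = 747/4.
Ember's profit: (747/4 - 141)·(183/8) = 1046.5313.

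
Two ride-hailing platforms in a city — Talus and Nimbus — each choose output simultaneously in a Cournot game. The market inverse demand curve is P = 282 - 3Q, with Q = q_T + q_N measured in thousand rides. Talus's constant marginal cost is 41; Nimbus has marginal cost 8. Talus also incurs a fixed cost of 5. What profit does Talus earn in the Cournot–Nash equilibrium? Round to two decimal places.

Talus's profit: π_T = (282 - 3Q)q_T - (41q_T). Setting ∂π_T/∂q_T = 0: 241 - 6q_T - 3(q_N) = 0.
Nimbus's first-order condition: 274 - 6q_N - 3(q_T) = 0.
So q_T = (241 - 3q_N)/6 and q_N = (274 - 3q_T)/6.
Solving the pair: q_T = 208/9, q_N = 307/9.
Price P = 282 - 3·(515/9) = 331/3.
Talus's profit: (331/3 - 41)·(208/9) - 5 = 1597.3704.

1597.37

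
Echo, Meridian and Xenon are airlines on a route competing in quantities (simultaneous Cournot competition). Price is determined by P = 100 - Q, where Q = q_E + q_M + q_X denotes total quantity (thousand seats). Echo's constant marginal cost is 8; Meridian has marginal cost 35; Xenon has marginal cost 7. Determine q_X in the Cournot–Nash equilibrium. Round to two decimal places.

Echo's profit: π_E = (100 - Q)q_E - (8q_E). Setting ∂π_E/∂q_E = 0: 92 - 2q_E - (q_M + q_X) = 0.
Meridian's profit: π_M = (100 - Q)q_M - (35q_M). Setting ∂π_M/∂q_M = 0: 65 - 2q_M - (q_E + q_X) = 0.
Xenon's profit: π_X = (100 - Q)q_X - (7q_X). Setting ∂π_X/∂q_X = 0: 93 - 2q_X - (q_E + q_M) = 0.
Adding the 3 first-order conditions: 250 − 4Q = 0, so Q = 125/2.
Back-substituting: q_E = (92 − 125/2) = 59/2, q_M = (65 − 125/2) = 5/2, q_X = (93 − 125/2) = 61/2.

30.50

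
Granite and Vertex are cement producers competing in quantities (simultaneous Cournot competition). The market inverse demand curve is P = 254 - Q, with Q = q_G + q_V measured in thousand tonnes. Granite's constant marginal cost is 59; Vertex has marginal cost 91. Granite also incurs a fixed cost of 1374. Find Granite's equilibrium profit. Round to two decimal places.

4351.44

Granite's profit: π_G = (254 - Q)q_G - (59q_G). Setting ∂π_G/∂q_G = 0: 195 - 2q_G - (q_V) = 0.
Vertex's first-order condition: 163 - 2q_V - (q_G) = 0.
So q_G = (195 - q_V)/2 and q_V = (163 - q_G)/2.
Substituting one into the other gives q_G = 227/3 and q_V = 131/3.
Price P = 254 - 358/3 = 404/3.
Granite's profit: (404/3 - 59)·(227/3) - 1374 = 4351.4444.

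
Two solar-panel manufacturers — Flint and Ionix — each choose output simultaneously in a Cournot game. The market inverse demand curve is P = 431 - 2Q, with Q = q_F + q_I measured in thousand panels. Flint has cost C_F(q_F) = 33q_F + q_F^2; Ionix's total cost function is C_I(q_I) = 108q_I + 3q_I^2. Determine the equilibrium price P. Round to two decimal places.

Flint's profit: π_F = (431 - 2Q)q_F - (33q_F + q_F²). Setting ∂π_F/∂q_F = 0: 398 - 6q_F - 2(q_I) = 0.
Ionix's profit: π_I = (431 - 2Q)q_I - (108q_I + 3q_I²). Setting ∂π_I/∂q_I = 0: 323 - 10q_I - 2(q_F) = 0.
Rearranging gives the reaction functions q_F = (398 - 2q_I)/6 and q_I = (323 - 2q_F)/10.
Solving the pair: q_F = 1667/28, q_I = 571/28.
Total output Q = 1119/14, so price P = 431 - 2·(1119/14) = 1898/7.

271.14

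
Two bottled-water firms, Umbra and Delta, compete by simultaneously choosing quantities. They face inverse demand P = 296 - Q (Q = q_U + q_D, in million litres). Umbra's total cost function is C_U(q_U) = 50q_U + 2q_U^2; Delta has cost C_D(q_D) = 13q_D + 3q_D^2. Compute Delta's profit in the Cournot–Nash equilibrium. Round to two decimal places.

Umbra's profit: π_U = (296 - Q)q_U - (50q_U + 2q_U²). Setting ∂π_U/∂q_U = 0: 246 - 6q_U - (q_D) = 0.
Delta's first-order condition: 283 - 8q_D - (q_U) = 0.
Best responses: q_U = (246 - q_D)/6, q_D = (283 - q_U)/8.
Solving the pair: q_U = 1685/47, q_D = 1452/47.
Price P = 296 - 66.7447 = 229.2553.
Delta's profit: 229.2553·(1452/47) - 13·(1452/47) - 3(1452/47)² = 3817.6623.

3817.66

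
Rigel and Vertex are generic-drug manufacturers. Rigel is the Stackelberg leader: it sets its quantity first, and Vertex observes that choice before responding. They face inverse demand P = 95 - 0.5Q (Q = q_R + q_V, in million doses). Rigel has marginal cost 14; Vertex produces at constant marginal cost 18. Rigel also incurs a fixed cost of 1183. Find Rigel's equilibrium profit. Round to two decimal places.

623.25

The follower Vertex best-responds to any q_R: π_V = (95 - 0.5Q)q_V - 18q_V.
Follower FOC: 77 - (1/2)q_R - q_V = 0, so q_V(q_R) = (77 - (1/2)q_R).
Rigel substitutes q_V(q_R) into its own profit: π_R = q_R(95 - (1/2)q_R - (77 - (1/2)q_R)/2) - 14q_R = (113/2 - (1/4)q_R)q_R - 14q_R.
Leader FOC: 85/2 - (1/2)q_R = 0, so q_R = 85.
Then q_V = (77 - (1/2)·85) = 69/2.
Price P = 95 - (1/2)·(239/2) = 141/4.
Rigel's profit: (141/4 - 14)·85 - 1183 = 623.2500.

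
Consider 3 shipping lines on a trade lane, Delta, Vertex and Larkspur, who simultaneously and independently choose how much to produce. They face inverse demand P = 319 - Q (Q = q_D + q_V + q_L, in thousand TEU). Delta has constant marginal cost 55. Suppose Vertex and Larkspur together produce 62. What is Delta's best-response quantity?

101

With rivals' combined output fixed at 62, Delta's profit is π_D = (319 - 62 - q_D)q_D - (55q_D) = (257 - q_D)q_D - (55q_D).
∂π_D/∂q_D = 202 - 2q_D = 0, so q_D = 101.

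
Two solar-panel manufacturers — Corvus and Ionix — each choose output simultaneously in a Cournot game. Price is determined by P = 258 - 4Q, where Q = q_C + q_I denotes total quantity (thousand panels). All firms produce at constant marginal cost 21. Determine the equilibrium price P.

100

Each firm earns π_i = (258 - 4Q)q_i - 21q_i.
Setting ∂π_i/∂q_i = 0 with rivals' quantities fixed: 237 - 8q_i - 4q_j = 0.
By symmetry each firm produces the same amount; substituting q_j = q_i yields q_i = 237/12 = 79/4.
Total output Q = 79/2, so price P = 258 - 4·(79/2) = 100.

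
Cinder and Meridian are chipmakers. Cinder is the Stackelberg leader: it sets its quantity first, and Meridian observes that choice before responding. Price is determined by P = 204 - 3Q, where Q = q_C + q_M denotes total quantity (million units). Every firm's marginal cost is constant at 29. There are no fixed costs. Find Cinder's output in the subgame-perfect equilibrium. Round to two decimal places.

Solve by backward induction. Given q_C, the follower Meridian maximises π_M = (204 - 3q_C - 3q_M)q_M - 29q_M.
Setting the follower's marginal profit to zero, 175 - 3q_C - 6q_M = 0, i.e. q_M = (175 - 3q_C)/6.
Cinder substitutes q_M(q_C) into its own profit: π_C = q_C(204 - 3q_C - (175 - 3q_C)/2) - 29q_C = (233/2 - (3/2)q_C)q_C - 29q_C.
The leader's first-order condition 175/2 - 3q_C = 0 yields q_C = 175/6.
Then q_M = (175 - 3·(175/6))/6 = 175/12.

29.17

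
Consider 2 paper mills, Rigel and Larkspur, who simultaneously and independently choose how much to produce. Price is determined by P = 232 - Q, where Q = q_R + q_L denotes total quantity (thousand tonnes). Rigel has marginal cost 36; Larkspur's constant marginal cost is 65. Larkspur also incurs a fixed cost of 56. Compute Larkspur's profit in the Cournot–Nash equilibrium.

Rigel's profit: π_R = (232 - Q)q_R - (36q_R). Setting ∂π_R/∂q_R = 0: 196 - 2q_R - (q_L) = 0.
Larkspur's first-order condition: 167 - 2q_L - (q_R) = 0.
So q_R = (196 - q_L)/2 and q_L = (167 - q_R)/2.
Substituting one into the other gives q_R = 75 and q_L = 46.
Price P = 232 - 121 = 111.
Larkspur's profit: (111 - 65)·46 - 56 = 2060.

2060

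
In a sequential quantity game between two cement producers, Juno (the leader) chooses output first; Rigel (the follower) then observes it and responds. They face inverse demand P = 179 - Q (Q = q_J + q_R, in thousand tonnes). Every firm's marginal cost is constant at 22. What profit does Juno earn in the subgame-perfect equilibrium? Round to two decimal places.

3081.13

Solve by backward induction. Given q_J, the follower Rigel maximises π_R = (179 - q_J - q_R)q_R - 22q_R.
Follower FOC: 157 - q_J - 2q_R = 0, so q_R(q_J) = (157 - q_J)/2.
The leader anticipates this reaction. Substituting into P = 179 - Q gives P = 201/2 - (1/2)q_J, so π_J = (201/2 - (1/2)q_J)q_J - 22q_J.
Leader FOC: 157/2 - q_J = 0, so q_J = 157/2.
Then q_R = (157 - 157/2)/2 = 157/4.
Price P = 179 - 471/4 = 245/4.
Juno's profit: (245/4 - 22)·(157/2) = 3081.1250.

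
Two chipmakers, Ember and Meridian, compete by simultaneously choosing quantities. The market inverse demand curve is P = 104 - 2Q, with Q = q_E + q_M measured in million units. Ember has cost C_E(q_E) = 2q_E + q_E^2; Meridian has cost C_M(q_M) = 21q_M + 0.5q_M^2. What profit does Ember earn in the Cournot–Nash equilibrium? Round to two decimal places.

525.16

Ember's profit: π_E = (104 - 2Q)q_E - (2q_E + q_E²). Setting ∂π_E/∂q_E = 0: 102 - 6q_E - 2(q_M) = 0.
Meridian's profit: π_M = (104 - 2Q)q_M - (21q_M + (1/2)q_M²). Setting ∂π_M/∂q_M = 0: 83 - 5q_M - 2(q_E) = 0.
Rearranging gives the reaction functions q_E = (102 - 2q_M)/6 and q_M = (83 - 2q_E)/5.
Substituting one into the other gives q_E = 172/13 and q_M = 147/13.
Price P = 104 - 2·(319/13) = 714/13.
Ember's profit: (714/13)·(172/13) - 2·(172/13) - (172/13)² = 525.1598.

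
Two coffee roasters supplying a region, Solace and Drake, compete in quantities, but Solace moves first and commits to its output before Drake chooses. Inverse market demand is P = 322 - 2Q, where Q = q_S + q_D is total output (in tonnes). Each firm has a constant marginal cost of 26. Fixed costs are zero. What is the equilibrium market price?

The follower Drake best-responds to any q_S: π_D = (322 - 2Q)q_D - 26q_D.
Setting the follower's marginal profit to zero, 296 - 2q_S - 4q_D = 0, i.e. q_D = (296 - 2q_S)/4.
The leader anticipates this reaction. Substituting into P = 322 - 2Q gives P = 174 - q_S, so π_S = (174 - q_S)q_S - 26q_S.
The leader's first-order condition 148 - 2q_S = 0 yields q_S = 74.
Then q_D = (296 - 2·74)/4 = 37.
Total output Q = 111, so price P = 322 - 2·111 = 100.

100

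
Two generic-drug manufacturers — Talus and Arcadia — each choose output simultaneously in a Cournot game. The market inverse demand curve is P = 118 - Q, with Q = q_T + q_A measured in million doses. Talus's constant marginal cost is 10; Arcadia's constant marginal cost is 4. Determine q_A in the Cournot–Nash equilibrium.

40

Talus's profit: π_T = (118 - Q)q_T - (10q_T). Setting ∂π_T/∂q_T = 0: 108 - 2q_T - (q_A) = 0.
Arcadia's profit: π_A = (118 - Q)q_A - (4q_A). Setting ∂π_A/∂q_A = 0: 114 - 2q_A - (q_T) = 0.
So q_T = (108 - q_A)/2 and q_A = (114 - q_T)/2.
Solving the pair: q_T = 34, q_A = 40.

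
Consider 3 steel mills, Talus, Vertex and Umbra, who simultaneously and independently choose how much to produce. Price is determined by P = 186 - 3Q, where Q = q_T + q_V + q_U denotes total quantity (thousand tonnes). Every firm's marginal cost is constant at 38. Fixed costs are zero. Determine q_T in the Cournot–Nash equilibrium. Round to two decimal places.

A representative firm's profit is π_i = q_i(186 - 3Q) - 38q_i.
Setting ∂π_i/∂q_i = 0 with rivals' quantities fixed: 148 - 6q_i - 3·Σ_{j≠i} q_j = 0.
With identical firms every q_j equals q_i, so Σ_{j≠i} q_j = 2q_i and 148 = 12q_i, giving q_i = 37/3.

12.33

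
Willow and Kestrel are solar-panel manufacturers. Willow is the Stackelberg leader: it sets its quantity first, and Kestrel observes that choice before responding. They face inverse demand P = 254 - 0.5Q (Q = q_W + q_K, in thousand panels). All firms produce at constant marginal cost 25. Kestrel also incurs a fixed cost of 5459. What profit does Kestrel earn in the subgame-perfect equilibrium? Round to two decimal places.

1096.13

The follower Kestrel best-responds to any q_W: π_K = (254 - 0.5Q)q_K - 25q_K.
Follower FOC: 229 - (1/2)q_W - q_K = 0, so q_K(q_W) = (229 - (1/2)q_W).
Willow substitutes q_K(q_W) into its own profit: π_W = q_W(254 - (1/2)q_W - (229 - (1/2)q_W)/2) - 25q_W = (279/2 - (1/4)q_W)q_W - 25q_W.
Leader FOC: 229/2 - (1/2)q_W = 0, so q_W = 229.
Then q_K = (229 - (1/2)·229) = 229/2.
Price P = 254 - (1/2)·(687/2) = 329/4.
Kestrel's profit: (329/4 - 25)·(229/2) - 5459 = 1096.1250.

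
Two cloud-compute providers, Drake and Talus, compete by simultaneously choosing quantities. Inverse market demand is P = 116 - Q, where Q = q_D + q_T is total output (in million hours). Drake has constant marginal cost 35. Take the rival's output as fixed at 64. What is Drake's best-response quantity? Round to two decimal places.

With the rival's output fixed at 64, Drake's profit is π_D = (116 - 64 - q_D)q_D - (35q_D) = (52 - q_D)q_D - (35q_D).
∂π_D/∂q_D = 17 - 2q_D = 0, so q_D = 17/2.

8.50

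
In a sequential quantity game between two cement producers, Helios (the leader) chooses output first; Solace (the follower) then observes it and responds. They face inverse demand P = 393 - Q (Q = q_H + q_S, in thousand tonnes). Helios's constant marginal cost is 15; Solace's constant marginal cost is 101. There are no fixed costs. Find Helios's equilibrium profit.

Solve by backward induction. Given q_H, the follower Solace maximises π_S = (393 - q_H - q_S)q_S - 101q_S.
Setting the follower's marginal profit to zero, 292 - q_H - 2q_S = 0, i.e. q_S = (292 - q_H)/2.
Helios substitutes q_S(q_H) into its own profit: π_H = q_H(393 - q_H - (292 - q_H)/2) - 15q_H = (247 - (1/2)q_H)q_H - 15q_H.
Maximising: ∂π_H/∂q_H = 232 - q_H = 0, giving q_H = 232.
Then q_S = (292 - 232)/2 = 30.
Price P = 393 - 262 = 131.
Helios's profit: (131 - 15)·232 = 26912.

26912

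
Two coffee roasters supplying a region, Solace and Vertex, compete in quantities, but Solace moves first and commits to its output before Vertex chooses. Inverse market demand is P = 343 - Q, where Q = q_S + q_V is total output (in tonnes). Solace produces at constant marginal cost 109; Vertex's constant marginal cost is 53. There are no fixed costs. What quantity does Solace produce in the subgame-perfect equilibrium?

The follower Vertex best-responds to any q_S: π_V = (343 - Q)q_V - 53q_V.
Follower FOC: 290 - q_S - 2q_V = 0, so q_V(q_S) = (290 - q_S)/2.
Solace substitutes q_V(q_S) into its own profit: π_S = q_S(343 - q_S - (290 - q_S)/2) - 109q_S = (198 - (1/2)q_S)q_S - 109q_S.
The leader's first-order condition 89 - q_S = 0 yields q_S = 89.
Then q_V = (290 - 89)/2 = 201/2.

89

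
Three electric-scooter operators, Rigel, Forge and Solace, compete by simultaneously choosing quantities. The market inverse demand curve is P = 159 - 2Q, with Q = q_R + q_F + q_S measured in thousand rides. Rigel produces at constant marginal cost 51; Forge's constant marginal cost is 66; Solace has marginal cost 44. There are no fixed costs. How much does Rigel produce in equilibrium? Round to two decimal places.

14.50

Rigel's profit: π_R = (159 - 2Q)q_R - (51q_R). Setting ∂π_R/∂q_R = 0: 108 - 4q_R - 2(q_F + q_S) = 0.
Forge's profit: π_F = (159 - 2Q)q_F - (66q_F). Setting ∂π_F/∂q_F = 0: 93 - 4q_F - 2(q_R + q_S) = 0.
Solace's profit: π_S = (159 - 2Q)q_S - (44q_S). Setting ∂π_S/∂q_S = 0: 115 - 4q_S - 2(q_R + q_F) = 0.
Adding the 3 first-order conditions: 316 − 8Q = 0, so Q = 79/2.
Back-substituting: q_R = (108 − 79)/2 = 29/2, q_F = (93 − 79)/2 = 7, q_S = (115 − 79)/2 = 18.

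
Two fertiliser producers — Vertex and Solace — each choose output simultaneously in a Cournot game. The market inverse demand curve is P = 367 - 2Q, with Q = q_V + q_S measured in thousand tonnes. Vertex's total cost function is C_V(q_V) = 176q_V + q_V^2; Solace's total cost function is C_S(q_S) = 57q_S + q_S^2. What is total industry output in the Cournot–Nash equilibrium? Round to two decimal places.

62.63

Vertex's profit: π_V = (367 - 2Q)q_V - (176q_V + q_V²). Setting ∂π_V/∂q_V = 0: 191 - 6q_V - 2(q_S) = 0.
Solace's first-order condition: 310 - 6q_S - 2(q_V) = 0.
Rearranging gives the reaction functions q_V = (191 - 2q_S)/6 and q_S = (310 - 2q_V)/6.
Substituting one into the other gives q_V = 263/16 and q_S = 739/16.
Total output Q = 263/16 + 739/16 = 501/8.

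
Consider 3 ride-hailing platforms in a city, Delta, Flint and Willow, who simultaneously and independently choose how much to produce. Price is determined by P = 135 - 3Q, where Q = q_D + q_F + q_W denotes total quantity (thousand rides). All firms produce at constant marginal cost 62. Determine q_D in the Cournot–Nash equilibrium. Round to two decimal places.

6.08

A representative firm's profit is π_i = q_i(135 - 3Q) - 62q_i.
First-order condition (treating rivals' output as given): 73 - 6q_i - 3·Σ_{j≠i} q_j = 0.
With identical firms every q_j equals q_i, so Σ_{j≠i} q_j = 2q_i and 73 = 12q_i, giving q_i = 73/12.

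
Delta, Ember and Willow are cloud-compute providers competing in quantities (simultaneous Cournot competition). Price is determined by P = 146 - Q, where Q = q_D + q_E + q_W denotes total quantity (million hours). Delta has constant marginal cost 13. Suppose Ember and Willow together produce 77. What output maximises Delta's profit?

With rivals' combined output fixed at 77, Delta's profit is π_D = (146 - 77 - q_D)q_D - (13q_D) = (69 - q_D)q_D - (13q_D).
∂π_D/∂q_D = 56 - 2q_D = 0, so q_D = 28.

28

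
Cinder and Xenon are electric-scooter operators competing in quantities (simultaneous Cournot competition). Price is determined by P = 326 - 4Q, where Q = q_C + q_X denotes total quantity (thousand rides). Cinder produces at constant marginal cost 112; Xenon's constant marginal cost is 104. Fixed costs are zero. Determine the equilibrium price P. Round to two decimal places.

180.67

Cinder's profit: π_C = (326 - 4Q)q_C - (112q_C). Setting ∂π_C/∂q_C = 0: 214 - 8q_C - 4(q_X) = 0.
Xenon's profit: π_X = (326 - 4Q)q_X - (104q_X). Setting ∂π_X/∂q_X = 0: 222 - 8q_X - 4(q_C) = 0.
Rearranging gives the reaction functions q_C = (214 - 4q_X)/8 and q_X = (222 - 4q_C)/8.
Solving the pair: q_C = 103/6, q_X = 115/6.
Total output Q = 109/3, so price P = 326 - 4·(109/3) = 542/3.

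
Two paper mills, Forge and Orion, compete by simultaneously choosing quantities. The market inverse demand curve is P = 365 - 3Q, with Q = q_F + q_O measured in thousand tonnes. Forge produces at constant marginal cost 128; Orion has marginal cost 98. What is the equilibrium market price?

197

Forge's profit: π_F = (365 - 3Q)q_F - (128q_F). Setting ∂π_F/∂q_F = 0: 237 - 6q_F - 3(q_O) = 0.
Orion's profit: π_O = (365 - 3Q)q_O - (98q_O). Setting ∂π_O/∂q_O = 0: 267 - 6q_O - 3(q_F) = 0.
So q_F = (237 - 3q_O)/6 and q_O = (267 - 3q_F)/6.
Solving the pair: q_F = 23, q_O = 33.
Total output Q = 56, so price P = 365 - 3·56 = 197.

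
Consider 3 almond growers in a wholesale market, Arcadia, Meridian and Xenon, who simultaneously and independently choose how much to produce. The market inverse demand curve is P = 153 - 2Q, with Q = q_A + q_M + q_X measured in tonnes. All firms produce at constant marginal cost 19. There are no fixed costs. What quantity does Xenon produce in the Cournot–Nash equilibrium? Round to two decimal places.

A representative firm's profit is π_i = q_i(153 - 2Q) - 19q_i.
First-order condition (treating rivals' output as given): 134 - 4q_i - 2·Σ_{j≠i} q_j = 0.
By symmetry each firm produces the same amount; substituting Σ_{j≠i} q_j = 2q_i yields q_i = 134/8 = 67/4.

16.75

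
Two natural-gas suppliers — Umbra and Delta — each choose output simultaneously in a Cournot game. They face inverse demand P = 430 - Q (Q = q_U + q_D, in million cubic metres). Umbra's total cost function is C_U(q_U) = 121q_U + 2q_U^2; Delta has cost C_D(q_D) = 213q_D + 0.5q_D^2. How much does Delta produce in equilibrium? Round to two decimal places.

58.41

Umbra's profit: π_U = (430 - Q)q_U - (121q_U + 2q_U²). Setting ∂π_U/∂q_U = 0: 309 - 6q_U - (q_D) = 0.
Delta's profit: π_D = (430 - Q)q_D - (213q_D + (1/2)q_D²). Setting ∂π_D/∂q_D = 0: 217 - 3q_D - (q_U) = 0.
Best responses: q_U = (309 - q_D)/6, q_D = (217 - q_U)/3.
Solving the pair: q_U = 710/17, q_D = 993/17.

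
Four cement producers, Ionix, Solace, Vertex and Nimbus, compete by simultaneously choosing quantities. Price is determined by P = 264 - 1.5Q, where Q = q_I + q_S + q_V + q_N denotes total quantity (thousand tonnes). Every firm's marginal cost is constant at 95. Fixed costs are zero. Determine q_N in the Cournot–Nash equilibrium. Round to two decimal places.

22.53

Each firm earns π_i = (264 - 1.5Q)q_i - 95q_i.
First-order condition (treating rivals' output as given): 169 - 3q_i - (3/2)·Σ_{j≠i} q_j = 0.
With identical firms every q_j equals q_i, so Σ_{j≠i} q_j = 3q_i and 169 = (15/2)q_i, giving q_i = 338/15.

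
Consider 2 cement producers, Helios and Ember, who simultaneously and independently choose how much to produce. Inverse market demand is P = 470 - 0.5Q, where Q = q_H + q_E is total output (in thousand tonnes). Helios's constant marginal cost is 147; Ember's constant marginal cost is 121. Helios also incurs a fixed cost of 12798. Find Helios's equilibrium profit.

6804

Helios's profit: π_H = (470 - 0.5Q)q_H - (147q_H). Setting ∂π_H/∂q_H = 0: 323 - q_H - (1/2)(q_E) = 0.
Ember's profit: π_E = (470 - 0.5Q)q_E - (121q_E). Setting ∂π_E/∂q_E = 0: 349 - q_E - (1/2)(q_H) = 0.
Rearranging gives the reaction functions q_H = (323 - (1/2)q_E) and q_E = (349 - (1/2)q_H).
Solving the pair: q_H = 198, q_E = 250.
Price P = 470 - (1/2)·448 = 246.
Helios's profit: (246 - 147)·198 - 12798 = 6804.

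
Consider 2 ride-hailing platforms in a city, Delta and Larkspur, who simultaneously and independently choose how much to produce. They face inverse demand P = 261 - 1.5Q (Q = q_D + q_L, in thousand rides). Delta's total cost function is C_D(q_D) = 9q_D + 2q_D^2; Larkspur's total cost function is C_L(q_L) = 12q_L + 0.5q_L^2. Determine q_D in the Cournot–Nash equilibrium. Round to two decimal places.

Delta's profit: π_D = (261 - 1.5Q)q_D - (9q_D + 2q_D²). Setting ∂π_D/∂q_D = 0: 252 - 7q_D - (3/2)(q_L) = 0.
Larkspur's first-order condition: 249 - 4q_L - (3/2)(q_D) = 0.
Rearranging gives the reaction functions q_D = (252 - (3/2)q_L)/7 and q_L = (249 - (3/2)q_D)/4.
Substituting one into the other gives q_D = 24.6408 and q_L = 53.0097.

24.64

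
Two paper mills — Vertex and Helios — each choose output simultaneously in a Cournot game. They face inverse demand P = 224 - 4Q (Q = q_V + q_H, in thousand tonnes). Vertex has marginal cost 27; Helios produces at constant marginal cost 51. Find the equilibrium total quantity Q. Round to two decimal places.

Vertex's profit: π_V = (224 - 4Q)q_V - (27q_V). Setting ∂π_V/∂q_V = 0: 197 - 8q_V - 4(q_H) = 0.
Helios's profit: π_H = (224 - 4Q)q_H - (51q_H). Setting ∂π_H/∂q_H = 0: 173 - 8q_H - 4(q_V) = 0.
So q_V = (197 - 4q_H)/8 and q_H = (173 - 4q_V)/8.
Substituting one into the other gives q_V = 221/12 and q_H = 149/12.
Total output Q = 221/12 + 149/12 = 185/6.

30.83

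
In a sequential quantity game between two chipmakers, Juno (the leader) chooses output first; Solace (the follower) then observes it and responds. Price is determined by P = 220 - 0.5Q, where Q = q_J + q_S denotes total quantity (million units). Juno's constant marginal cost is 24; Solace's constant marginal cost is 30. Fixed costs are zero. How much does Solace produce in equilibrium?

89

Solve by backward induction. Given q_J, the follower Solace maximises π_S = (220 - (1/2)q_J - (1/2)q_S)q_S - 30q_S.
Follower FOC: 190 - (1/2)q_J - q_S = 0, so q_S(q_J) = (190 - (1/2)q_J).
Juno substitutes q_S(q_J) into its own profit: π_J = q_J(220 - (1/2)q_J - (190 - (1/2)q_J)/2) - 24q_J = (125 - (1/4)q_J)q_J - 24q_J.
The leader's first-order condition 101 - (1/2)q_J = 0 yields q_J = 202.
Then q_S = (190 - (1/2)·202) = 89.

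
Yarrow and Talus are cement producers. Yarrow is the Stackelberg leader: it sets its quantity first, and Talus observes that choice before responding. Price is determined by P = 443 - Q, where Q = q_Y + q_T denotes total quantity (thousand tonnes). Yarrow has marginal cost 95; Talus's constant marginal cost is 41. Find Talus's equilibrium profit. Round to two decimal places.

Solve by backward induction. Given q_Y, the follower Talus maximises π_T = (443 - q_Y - q_T)q_T - 41q_T.
Follower FOC: 402 - q_Y - 2q_T = 0, so q_T(q_Y) = (402 - q_Y)/2.
The leader anticipates this reaction. Substituting into P = 443 - Q gives P = 242 - (1/2)q_Y, so π_Y = (242 - (1/2)q_Y)q_Y - 95q_Y.
Maximising: ∂π_Y/∂q_Y = 147 - q_Y = 0, giving q_Y = 147.
Then q_T = (402 - 147)/2 = 255/2.
Price P = 443 - 549/2 = 337/2.
Talus's profit: (337/2 - 41)·(255/2) = 16256.2500.

16256.25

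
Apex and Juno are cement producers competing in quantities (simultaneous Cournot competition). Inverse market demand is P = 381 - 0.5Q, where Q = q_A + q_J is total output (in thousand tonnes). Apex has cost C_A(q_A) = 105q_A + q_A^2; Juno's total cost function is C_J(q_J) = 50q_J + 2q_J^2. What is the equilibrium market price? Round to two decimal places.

310.85

Apex's profit: π_A = (381 - 0.5Q)q_A - (105q_A + q_A²). Setting ∂π_A/∂q_A = 0: 276 - 3q_A - (1/2)(q_J) = 0.
Juno's profit: π_J = (381 - 0.5Q)q_J - (50q_J + 2q_J²). Setting ∂π_J/∂q_J = 0: 331 - 5q_J - (1/2)(q_A) = 0.
Best responses: q_A = (276 - (1/2)q_J)/3, q_J = (331 - (1/2)q_A)/5.
Solving the pair: q_A = 82.3390, q_J = 57.9661.
Total output Q = 140.3051, so price P = 381 - (1/2)·140.3051 = 310.8475.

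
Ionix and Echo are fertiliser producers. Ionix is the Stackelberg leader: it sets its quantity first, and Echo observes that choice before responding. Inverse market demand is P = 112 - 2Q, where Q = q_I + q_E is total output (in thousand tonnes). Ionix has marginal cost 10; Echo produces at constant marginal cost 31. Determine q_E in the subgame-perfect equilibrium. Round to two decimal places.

Solve by backward induction. Given q_I, the follower Echo maximises π_E = (112 - 2q_I - 2q_E)q_E - 31q_E.
Setting the follower's marginal profit to zero, 81 - 2q_I - 4q_E = 0, i.e. q_E = (81 - 2q_I)/4.
Ionix substitutes q_E(q_I) into its own profit: π_I = q_I(112 - 2q_I - (81 - 2q_I)/2) - 10q_I = (143/2 - q_I)q_I - 10q_I.
Leader FOC: 123/2 - 2q_I = 0, so q_I = 123/4.
Then q_E = (81 - 2·(123/4))/4 = 39/8.

4.88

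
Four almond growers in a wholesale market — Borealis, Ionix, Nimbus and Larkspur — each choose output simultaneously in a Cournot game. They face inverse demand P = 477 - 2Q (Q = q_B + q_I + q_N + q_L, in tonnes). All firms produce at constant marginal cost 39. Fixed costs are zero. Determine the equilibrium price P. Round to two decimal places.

Each firm earns π_i = (477 - 2Q)q_i - 39q_i.
First-order condition (treating rivals' output as given): 438 - 4q_i - 2·Σ_{j≠i} q_j = 0.
By symmetry each firm produces the same amount; substituting Σ_{j≠i} q_j = 3q_i yields q_i = 438/10 = 219/5.
Total output Q = 876/5, so price P = 477 - 2·(876/5) = 633/5.

126.60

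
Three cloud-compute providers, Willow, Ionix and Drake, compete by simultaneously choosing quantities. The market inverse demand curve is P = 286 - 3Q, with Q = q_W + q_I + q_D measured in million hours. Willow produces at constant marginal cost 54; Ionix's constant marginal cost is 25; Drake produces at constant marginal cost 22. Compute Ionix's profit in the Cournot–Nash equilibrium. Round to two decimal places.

1716.02

Willow's profit: π_W = (286 - 3Q)q_W - (54q_W). Setting ∂π_W/∂q_W = 0: 232 - 6q_W - 3(q_I + q_D) = 0.
Ionix's profit: π_I = (286 - 3Q)q_I - (25q_I). Setting ∂π_I/∂q_I = 0: 261 - 6q_I - 3(q_W + q_D) = 0.
Drake's first-order condition: 264 - 6q_D - 3(q_W + q_I) = 0.
Summing all 3 equations gives 757 − 12Q = 0, hence Q = 757/12.
Back-substituting: q_W = (232 − 757/4)/3 = 57/4, q_I = (261 − 757/4)/3 = 287/12, q_D = (264 − 757/4)/3 = 299/12.
Price P = 286 - 3·(757/12) = 387/4.
Ionix's profit: (387/4 - 25)·(287/12) = 1716.0208.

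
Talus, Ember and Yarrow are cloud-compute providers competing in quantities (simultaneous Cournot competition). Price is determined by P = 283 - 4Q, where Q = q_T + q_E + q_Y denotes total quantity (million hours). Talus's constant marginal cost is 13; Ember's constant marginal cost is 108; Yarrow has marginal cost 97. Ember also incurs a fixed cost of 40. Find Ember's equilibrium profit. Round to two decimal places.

34.39

Talus's profit: π_T = (283 - 4Q)q_T - (13q_T). Setting ∂π_T/∂q_T = 0: 270 - 8q_T - 4(q_E + q_Y) = 0.
Ember's profit: π_E = (283 - 4Q)q_E - (108q_E). Setting ∂π_E/∂q_E = 0: 175 - 8q_E - 4(q_T + q_Y) = 0.
Yarrow's first-order condition: 186 - 8q_Y - 4(q_T + q_E) = 0.
Summing all 3 equations gives 631 − 16Q = 0, hence Q = 631/16.
Back-substituting: q_T = (270 − 631/4)/4 = 449/16, q_E = (175 − 631/4)/4 = 69/16, q_Y = (186 − 631/4)/4 = 113/16.
Price P = 283 - 4·(631/16) = 501/4.
Ember's profit: (501/4 - 108)·(69/16) - 40 = 34.3906.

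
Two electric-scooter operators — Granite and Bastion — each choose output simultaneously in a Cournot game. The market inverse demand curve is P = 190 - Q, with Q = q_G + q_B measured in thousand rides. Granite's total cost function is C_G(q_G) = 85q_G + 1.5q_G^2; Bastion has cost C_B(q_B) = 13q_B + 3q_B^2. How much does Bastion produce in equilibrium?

Granite's profit: π_G = (190 - Q)q_G - (85q_G + (3/2)q_G²). Setting ∂π_G/∂q_G = 0: 105 - 5q_G - (q_B) = 0.
Bastion's profit: π_B = (190 - Q)q_B - (13q_B + 3q_B²). Setting ∂π_B/∂q_B = 0: 177 - 8q_B - (q_G) = 0.
Best responses: q_G = (105 - q_B)/5, q_B = (177 - q_G)/8.
Solving the pair: q_G = 17, q_B = 20.

20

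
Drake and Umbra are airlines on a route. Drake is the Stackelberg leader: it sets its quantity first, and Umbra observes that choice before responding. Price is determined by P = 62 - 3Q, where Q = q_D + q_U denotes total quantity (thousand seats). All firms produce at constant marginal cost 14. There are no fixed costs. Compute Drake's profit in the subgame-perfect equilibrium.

96

The follower Umbra best-responds to any q_D: π_U = (62 - 3Q)q_U - 14q_U.
Setting the follower's marginal profit to zero, 48 - 3q_D - 6q_U = 0, i.e. q_U = (48 - 3q_D)/6.
Drake substitutes q_U(q_D) into its own profit: π_D = q_D(62 - 3q_D - (48 - 3q_D)/2) - 14q_D = (38 - (3/2)q_D)q_D - 14q_D.
The leader's first-order condition 24 - 3q_D = 0 yields q_D = 8.
Then q_U = (48 - 3·8)/6 = 4.
Price P = 62 - 3·12 = 26.
Drake's profit: (26 - 14)·8 = 96.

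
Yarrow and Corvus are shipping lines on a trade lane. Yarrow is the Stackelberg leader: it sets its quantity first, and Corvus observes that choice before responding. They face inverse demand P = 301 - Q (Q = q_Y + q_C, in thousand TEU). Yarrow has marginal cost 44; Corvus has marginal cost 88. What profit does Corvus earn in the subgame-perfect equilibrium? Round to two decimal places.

Solve by backward induction. Given q_Y, the follower Corvus maximises π_C = (301 - q_Y - q_C)q_C - 88q_C.
Follower FOC: 213 - q_Y - 2q_C = 0, so q_C(q_Y) = (213 - q_Y)/2.
Yarrow substitutes q_C(q_Y) into its own profit: π_Y = q_Y(301 - q_Y - (213 - q_Y)/2) - 44q_Y = (389/2 - (1/2)q_Y)q_Y - 44q_Y.
Maximising: ∂π_Y/∂q_Y = 301/2 - q_Y = 0, giving q_Y = 301/2.
Then q_C = (213 - 301/2)/2 = 125/4.
Price P = 301 - 727/4 = 477/4.
Corvus's profit: (477/4 - 88)·(125/4) = 976.5625.

976.56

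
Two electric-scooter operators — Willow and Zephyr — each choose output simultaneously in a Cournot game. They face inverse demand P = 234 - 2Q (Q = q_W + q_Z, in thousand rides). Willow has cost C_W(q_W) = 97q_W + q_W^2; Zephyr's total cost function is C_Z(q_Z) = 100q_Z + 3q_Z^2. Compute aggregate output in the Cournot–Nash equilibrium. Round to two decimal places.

Willow's profit: π_W = (234 - 2Q)q_W - (97q_W + q_W²). Setting ∂π_W/∂q_W = 0: 137 - 6q_W - 2(q_Z) = 0.
Zephyr's profit: π_Z = (234 - 2Q)q_Z - (100q_Z + 3q_Z²). Setting ∂π_Z/∂q_Z = 0: 134 - 10q_Z - 2(q_W) = 0.
So q_W = (137 - 2q_Z)/6 and q_Z = (134 - 2q_W)/10.
Solving the pair: q_W = 551/28, q_Z = 265/28.
Total output Q = 551/28 + 265/28 = 204/7.

29.14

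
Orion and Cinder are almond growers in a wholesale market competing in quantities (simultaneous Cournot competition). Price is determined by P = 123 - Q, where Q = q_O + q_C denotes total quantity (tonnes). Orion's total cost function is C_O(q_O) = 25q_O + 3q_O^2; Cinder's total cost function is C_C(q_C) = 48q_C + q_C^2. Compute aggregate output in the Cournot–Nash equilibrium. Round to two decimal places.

Orion's profit: π_O = (123 - Q)q_O - (25q_O + 3q_O²). Setting ∂π_O/∂q_O = 0: 98 - 8q_O - (q_C) = 0.
Cinder's profit: π_C = (123 - Q)q_C - (48q_C + q_C²). Setting ∂π_C/∂q_C = 0: 75 - 4q_C - (q_O) = 0.
Rearranging gives the reaction functions q_O = (98 - q_C)/8 and q_C = (75 - q_O)/4.
Substituting one into the other gives q_O = 317/31 and q_C = 502/31.
Total output Q = 317/31 + 502/31 = 819/31.

26.42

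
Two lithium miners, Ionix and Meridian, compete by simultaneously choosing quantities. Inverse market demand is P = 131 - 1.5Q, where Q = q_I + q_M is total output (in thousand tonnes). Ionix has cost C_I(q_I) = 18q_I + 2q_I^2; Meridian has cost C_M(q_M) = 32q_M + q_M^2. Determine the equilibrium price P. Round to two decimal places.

87.95

Ionix's profit: π_I = (131 - 1.5Q)q_I - (18q_I + 2q_I²). Setting ∂π_I/∂q_I = 0: 113 - 7q_I - (3/2)(q_M) = 0.
Meridian's profit: π_M = (131 - 1.5Q)q_M - (32q_M + q_M²). Setting ∂π_M/∂q_M = 0: 99 - 5q_M - (3/2)(q_I) = 0.
Rearranging gives the reaction functions q_I = (113 - (3/2)q_M)/7 and q_M = (99 - (3/2)q_I)/5.
Substituting one into the other gives q_I = 1666/131 and q_M = 15.9847.
Total output Q = 28.7023, so price P = 131 - (3/2)·28.7023 = 87.9466.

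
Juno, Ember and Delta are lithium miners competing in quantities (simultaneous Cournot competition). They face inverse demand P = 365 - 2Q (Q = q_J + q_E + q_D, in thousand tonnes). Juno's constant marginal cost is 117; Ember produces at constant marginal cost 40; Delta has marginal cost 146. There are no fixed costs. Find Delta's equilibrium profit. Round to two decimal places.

Juno's profit: π_J = (365 - 2Q)q_J - (117q_J). Setting ∂π_J/∂q_J = 0: 248 - 4q_J - 2(q_E + q_D) = 0.
Ember's first-order condition: 325 - 4q_E - 2(q_J + q_D) = 0.
Delta's profit: π_D = (365 - 2Q)q_D - (146q_D). Setting ∂π_D/∂q_D = 0: 219 - 4q_D - 2(q_J + q_E) = 0.
Summing all 3 equations gives 792 − 8Q = 0, hence Q = 99.
Back-substituting: q_J = (248 − 198)/2 = 25, q_E = (325 − 198)/2 = 127/2, q_D = (219 − 198)/2 = 21/2.
Price P = 365 - 2·99 = 167.
Delta's profit: (167 - 146)·(21/2) = 441/2.

220.50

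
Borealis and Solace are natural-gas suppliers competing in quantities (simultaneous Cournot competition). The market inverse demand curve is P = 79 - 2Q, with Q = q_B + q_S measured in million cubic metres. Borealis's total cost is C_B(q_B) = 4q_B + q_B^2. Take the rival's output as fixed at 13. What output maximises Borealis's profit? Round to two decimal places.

8.17

With the rival's output fixed at 13, Borealis's profit is π_B = (79 - 2·13 - 2q_B)q_B - (4q_B + q_B²) = (53 - 2q_B)q_B - (4q_B + q_B²).
∂π_B/∂q_B = 49 - 6q_B = 0, so q_B = 49/6.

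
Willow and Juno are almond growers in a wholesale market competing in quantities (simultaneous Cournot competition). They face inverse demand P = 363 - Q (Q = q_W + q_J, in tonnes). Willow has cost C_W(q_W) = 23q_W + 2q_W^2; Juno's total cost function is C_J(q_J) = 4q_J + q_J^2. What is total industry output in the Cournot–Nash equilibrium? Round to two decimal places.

122.39

Willow's profit: π_W = (363 - Q)q_W - (23q_W + 2q_W²). Setting ∂π_W/∂q_W = 0: 340 - 6q_W - (q_J) = 0.
Juno's profit: π_J = (363 - Q)q_J - (4q_J + q_J²). Setting ∂π_J/∂q_J = 0: 359 - 4q_J - (q_W) = 0.
Best responses: q_W = (340 - q_J)/6, q_J = (359 - q_W)/4.
Substituting one into the other gives q_W = 1001/23 and q_J = 1814/23.
Total output Q = 1001/23 + 1814/23 = 122.3913.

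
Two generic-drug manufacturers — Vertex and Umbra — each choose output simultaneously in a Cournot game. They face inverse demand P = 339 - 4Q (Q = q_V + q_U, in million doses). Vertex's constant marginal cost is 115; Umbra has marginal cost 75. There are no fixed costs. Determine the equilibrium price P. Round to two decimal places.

176.33

Vertex's profit: π_V = (339 - 4Q)q_V - (115q_V). Setting ∂π_V/∂q_V = 0: 224 - 8q_V - 4(q_U) = 0.
Umbra's profit: π_U = (339 - 4Q)q_U - (75q_U). Setting ∂π_U/∂q_U = 0: 264 - 8q_U - 4(q_V) = 0.
Rearranging gives the reaction functions q_V = (224 - 4q_U)/8 and q_U = (264 - 4q_V)/8.
Solving the pair: q_V = 46/3, q_U = 76/3.
Total output Q = 122/3, so price P = 339 - 4·(122/3) = 529/3.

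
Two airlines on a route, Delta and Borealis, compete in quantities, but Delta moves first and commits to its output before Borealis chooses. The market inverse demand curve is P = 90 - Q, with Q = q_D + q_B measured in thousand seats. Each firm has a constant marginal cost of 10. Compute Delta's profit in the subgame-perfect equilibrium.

800

The follower Borealis best-responds to any q_D: π_B = (90 - Q)q_B - 10q_B.
Setting the follower's marginal profit to zero, 80 - q_D - 2q_B = 0, i.e. q_B = (80 - q_D)/2.
Delta substitutes q_B(q_D) into its own profit: π_D = q_D(90 - q_D - (80 - q_D)/2) - 10q_D = (50 - (1/2)q_D)q_D - 10q_D.
The leader's first-order condition 40 - q_D = 0 yields q_D = 40.
Then q_B = (80 - 40)/2 = 20.
Price P = 90 - 60 = 30.
Delta's profit: (30 - 10)·40 = 800.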